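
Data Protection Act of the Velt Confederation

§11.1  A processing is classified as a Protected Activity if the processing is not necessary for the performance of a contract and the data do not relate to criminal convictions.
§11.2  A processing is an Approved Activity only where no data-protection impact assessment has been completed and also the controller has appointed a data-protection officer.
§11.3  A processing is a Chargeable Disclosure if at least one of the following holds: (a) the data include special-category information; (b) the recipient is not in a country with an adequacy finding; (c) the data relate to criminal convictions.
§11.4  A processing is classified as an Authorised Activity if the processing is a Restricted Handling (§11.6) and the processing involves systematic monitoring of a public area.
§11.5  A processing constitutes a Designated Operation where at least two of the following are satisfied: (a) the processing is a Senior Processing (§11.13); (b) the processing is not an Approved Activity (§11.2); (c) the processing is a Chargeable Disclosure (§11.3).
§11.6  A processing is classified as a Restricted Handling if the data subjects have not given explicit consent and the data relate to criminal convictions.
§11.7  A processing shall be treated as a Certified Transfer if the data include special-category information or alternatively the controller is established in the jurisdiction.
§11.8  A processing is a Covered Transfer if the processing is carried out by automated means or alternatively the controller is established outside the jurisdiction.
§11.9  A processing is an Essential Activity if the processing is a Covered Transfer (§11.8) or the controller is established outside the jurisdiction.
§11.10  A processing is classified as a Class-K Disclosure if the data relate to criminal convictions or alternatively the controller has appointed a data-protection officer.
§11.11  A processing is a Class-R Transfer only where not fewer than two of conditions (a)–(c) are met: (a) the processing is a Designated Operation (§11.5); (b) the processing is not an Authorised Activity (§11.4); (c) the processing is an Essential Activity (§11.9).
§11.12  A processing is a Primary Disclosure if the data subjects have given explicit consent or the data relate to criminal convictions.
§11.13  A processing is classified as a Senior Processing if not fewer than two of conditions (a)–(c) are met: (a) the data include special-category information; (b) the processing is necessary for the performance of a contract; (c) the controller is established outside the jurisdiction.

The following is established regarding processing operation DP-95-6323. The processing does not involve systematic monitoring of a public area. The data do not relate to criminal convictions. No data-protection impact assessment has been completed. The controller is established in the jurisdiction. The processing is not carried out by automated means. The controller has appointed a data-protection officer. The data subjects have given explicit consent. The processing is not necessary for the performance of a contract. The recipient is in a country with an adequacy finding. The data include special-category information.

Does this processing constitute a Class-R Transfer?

No

Under §11.13: the data include special-category information? yes; the processing is necessary for the performance of a contract? no; the controller is established outside the jurisdiction? no — 1 of 3 hold (need ≥2) → not satisfied.
Under §11.2: no data-protection impact assessment has been completed? yes; and the controller has appointed a data-protection officer? yes. So the processing is an Approved Activity.
Under §11.3: the data include special-category information? yes; or the recipient is not in a country with an adequacy finding? no; or the data relate to criminal convictions? no. So the processing is a Chargeable Disclosure.
Under §11.5: Senior Processing (§11.13)? no; not an Approved Activity (§11.2)? no; Chargeable Disclosure (§11.3)? yes — 1 of 3 hold (need ≥2) → not satisfied.
Under §11.6: the data subjects have not given explicit consent? no; and the data relate to criminal convictions? no. So the processing is not a Restricted Handling.
Under §11.4: Restricted Handling (§11.6)? no; and the processing involves systematic monitoring of a public area? no. So the processing is not an Authorised Activity.
Under §11.8: the processing is carried out by automated means? no; or the controller is established outside the jurisdiction? no. So the processing is not a Covered Transfer.
Under §11.9: Covered Transfer (§11.8)? no; or the controller is established outside the jurisdiction? no. So the processing is not an Essential Activity.
Under §11.11: Designated Operation (§11.5)? no; not an Authorised Activity (§11.4)? yes; Essential Activity (§11.9)? no — 1 of 3 hold (need ≥2) → not satisfied.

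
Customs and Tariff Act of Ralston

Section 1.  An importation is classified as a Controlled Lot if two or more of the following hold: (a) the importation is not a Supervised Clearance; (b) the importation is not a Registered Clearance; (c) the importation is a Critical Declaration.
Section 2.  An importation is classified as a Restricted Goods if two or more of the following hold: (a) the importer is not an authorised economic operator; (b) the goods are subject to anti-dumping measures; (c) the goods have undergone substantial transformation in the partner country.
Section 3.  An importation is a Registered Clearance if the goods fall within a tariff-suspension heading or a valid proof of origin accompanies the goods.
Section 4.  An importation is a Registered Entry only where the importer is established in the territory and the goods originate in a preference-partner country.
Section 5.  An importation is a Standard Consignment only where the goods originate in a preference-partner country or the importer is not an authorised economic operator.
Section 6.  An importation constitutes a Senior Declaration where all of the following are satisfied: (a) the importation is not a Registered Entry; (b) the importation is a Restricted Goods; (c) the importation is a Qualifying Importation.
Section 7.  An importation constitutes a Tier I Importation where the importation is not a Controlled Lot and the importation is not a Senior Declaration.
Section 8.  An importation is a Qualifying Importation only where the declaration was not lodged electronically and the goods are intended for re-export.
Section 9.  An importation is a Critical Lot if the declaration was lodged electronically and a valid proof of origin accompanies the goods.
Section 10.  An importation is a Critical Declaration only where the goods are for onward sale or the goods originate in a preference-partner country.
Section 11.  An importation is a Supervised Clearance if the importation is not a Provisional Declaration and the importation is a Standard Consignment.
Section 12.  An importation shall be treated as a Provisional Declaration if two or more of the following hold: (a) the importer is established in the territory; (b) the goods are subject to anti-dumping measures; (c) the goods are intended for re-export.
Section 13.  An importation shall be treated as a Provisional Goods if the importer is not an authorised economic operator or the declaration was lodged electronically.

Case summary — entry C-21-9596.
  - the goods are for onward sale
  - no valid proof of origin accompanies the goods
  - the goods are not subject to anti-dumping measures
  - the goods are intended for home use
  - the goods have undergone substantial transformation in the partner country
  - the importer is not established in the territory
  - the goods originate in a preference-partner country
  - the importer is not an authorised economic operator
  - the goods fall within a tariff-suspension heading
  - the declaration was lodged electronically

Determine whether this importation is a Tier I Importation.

Under section 12: the importer is established in the territory? no; the goods are subject to anti-dumping measures? no; the goods are intended for re-export? no — 0 of 3 hold (need ≥2) → not satisfied.
Under section 5: the goods originate in a preference-partner country? yes; or the importer is not an authorised economic operator? yes. So the importation is a Standard Consignment.
Under section 11: not a Provisional Declaration (section 12)? yes; and Standard Consignment (section 5)? yes. So the importation is a Supervised Clearance.
Under section 3: the goods fall within a tariff-suspension heading? yes; or a valid proof of origin accompanies the goods? no. So the importation is a Registered Clearance.
Under section 10: the goods are for onward sale? yes; or the goods originate in a preference-partner country? yes. So the importation is a Critical Declaration.
Under section 1: not a Supervised Clearance (section 11)? no; not a Registered Clearance (section 3)? no; Critical Declaration (section 10)? yes — 1 of 3 hold (need ≥2) → not satisfied.
Under section 4: the importer is established in the territory? no; and the goods originate in a preference-partner country? yes. So the importation is not a Registered Entry.
Under section 2: the importer is not an authorised economic operator? yes; the goods are subject to anti-dumping measures? no; the goods have undergone substantial transformation in the partner country? yes — 2 of 3 hold (need ≥2) → satisfied.
Under section 8: the declaration was not lodged electronically? no; and the goods are intended for re-export? no. So the importation is not a Qualifying Importation.
Under section 6: not a Registered Entry (section 4)? yes; and Restricted Goods (section 2)? yes; and Qualifying Importation (section 8)? no. So the importation is not a Senior Declaration.
Under section 7: not a Controlled Lot (section 1)? yes; and not a Senior Declaration (section 6)? yes. So the importation is a Tier I Importation.

Yes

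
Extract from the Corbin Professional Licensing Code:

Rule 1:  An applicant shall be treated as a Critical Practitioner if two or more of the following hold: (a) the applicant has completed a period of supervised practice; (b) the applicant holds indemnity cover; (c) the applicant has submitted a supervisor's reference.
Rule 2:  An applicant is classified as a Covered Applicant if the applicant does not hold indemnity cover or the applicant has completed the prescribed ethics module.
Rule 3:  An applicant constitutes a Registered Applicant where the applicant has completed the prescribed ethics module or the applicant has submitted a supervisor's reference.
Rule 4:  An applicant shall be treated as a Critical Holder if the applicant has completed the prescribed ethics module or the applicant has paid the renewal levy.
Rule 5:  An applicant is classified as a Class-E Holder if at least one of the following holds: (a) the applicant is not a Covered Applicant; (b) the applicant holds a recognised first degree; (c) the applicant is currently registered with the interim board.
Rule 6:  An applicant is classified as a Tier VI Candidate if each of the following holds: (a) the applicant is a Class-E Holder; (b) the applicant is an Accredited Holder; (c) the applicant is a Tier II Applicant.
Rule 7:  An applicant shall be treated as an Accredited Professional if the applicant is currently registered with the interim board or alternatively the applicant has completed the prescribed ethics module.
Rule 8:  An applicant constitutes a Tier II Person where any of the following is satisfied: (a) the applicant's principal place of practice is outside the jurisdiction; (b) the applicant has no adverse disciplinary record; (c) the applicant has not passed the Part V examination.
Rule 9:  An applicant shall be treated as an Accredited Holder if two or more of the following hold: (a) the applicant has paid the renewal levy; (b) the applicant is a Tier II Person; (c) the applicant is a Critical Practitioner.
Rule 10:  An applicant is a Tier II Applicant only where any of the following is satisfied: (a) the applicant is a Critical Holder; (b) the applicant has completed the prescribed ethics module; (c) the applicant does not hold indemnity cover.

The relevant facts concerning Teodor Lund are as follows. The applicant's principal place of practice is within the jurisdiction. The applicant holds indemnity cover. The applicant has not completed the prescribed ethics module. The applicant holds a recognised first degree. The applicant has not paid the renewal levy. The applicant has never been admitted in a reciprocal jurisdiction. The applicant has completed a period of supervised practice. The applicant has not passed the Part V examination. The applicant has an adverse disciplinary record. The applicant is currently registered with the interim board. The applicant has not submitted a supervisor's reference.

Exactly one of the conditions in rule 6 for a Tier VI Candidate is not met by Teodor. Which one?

Tier II Applicant

rule 2 — Covered Applicant: [the applicant does not hold indemnity cover? no] OR [the applicant has completed the prescribed ethics module? no] → not satisfied.
rule 5 — Class-E Holder: [not a Covered Applicant (rule 2)? yes] OR [the applicant holds a recognised first degree? yes] OR [the applicant is currently registered with the interim board? yes] → satisfied.
rule 8 — Tier II Person: [the applicant's principal place of practice is outside the jurisdiction? no] OR [the applicant has no adverse disciplinary record? no] OR [the applicant has not passed the Part V examination? yes] → satisfied.
rule 1 — Critical Practitioner: the applicant has completed a period of supervised practice? yes; the applicant holds indemnity cover? yes; the applicant has submitted a supervisor's reference? no — 2 of 3 hold (need ≥2) → satisfied.
rule 9 — Accredited Holder: the applicant has paid the renewal levy? no; Tier II Person (rule 8)? yes; Critical Practitioner (rule 1)? yes — 2 of 3 hold (need ≥2) → satisfied.
rule 4 — Critical Holder: [the applicant has completed the prescribed ethics module? no] OR [the applicant has paid the renewal levy? no] → not satisfied.
rule 10 — Tier II Applicant: [Critical Holder (rule 4)? no] OR [the applicant has completed the prescribed ethics module? no] OR [the applicant does not hold indemnity cover? no] → not satisfied.
rule 6 — Tier VI Candidate: [Class-E Holder (rule 5)? yes] AND [Accredited Holder (rule 9)? yes] AND [Tier II Applicant (rule 10)? no] → not satisfied.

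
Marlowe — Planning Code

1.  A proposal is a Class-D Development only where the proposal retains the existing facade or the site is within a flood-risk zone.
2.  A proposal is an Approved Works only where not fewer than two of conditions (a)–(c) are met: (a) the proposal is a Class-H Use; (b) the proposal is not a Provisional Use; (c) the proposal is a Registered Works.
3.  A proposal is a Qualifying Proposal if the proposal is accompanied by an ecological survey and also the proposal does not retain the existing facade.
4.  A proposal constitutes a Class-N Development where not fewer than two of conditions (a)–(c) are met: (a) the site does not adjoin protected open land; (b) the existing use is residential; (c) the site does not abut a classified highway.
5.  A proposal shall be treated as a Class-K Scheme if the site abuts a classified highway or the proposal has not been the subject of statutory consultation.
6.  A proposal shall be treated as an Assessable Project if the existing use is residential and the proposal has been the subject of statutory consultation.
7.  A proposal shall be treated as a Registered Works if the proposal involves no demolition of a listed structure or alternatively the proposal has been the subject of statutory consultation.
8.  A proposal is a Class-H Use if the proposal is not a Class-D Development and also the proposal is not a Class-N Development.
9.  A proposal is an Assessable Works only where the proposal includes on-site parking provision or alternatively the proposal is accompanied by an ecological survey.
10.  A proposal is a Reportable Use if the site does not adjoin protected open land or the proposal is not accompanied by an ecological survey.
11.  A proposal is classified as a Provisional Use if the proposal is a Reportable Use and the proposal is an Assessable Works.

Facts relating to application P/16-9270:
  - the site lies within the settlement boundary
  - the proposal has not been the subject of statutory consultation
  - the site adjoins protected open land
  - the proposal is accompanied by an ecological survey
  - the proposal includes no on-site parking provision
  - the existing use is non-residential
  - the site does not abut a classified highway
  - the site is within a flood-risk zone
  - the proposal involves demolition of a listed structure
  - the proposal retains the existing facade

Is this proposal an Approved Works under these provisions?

paragraph 1 — Class-D Development: [the proposal retains the existing facade? yes] OR [the site is within a flood-risk zone? yes] → satisfied.
paragraph 4 — Class-N Development: the site does not adjoin protected open land? no; the existing use is residential? no; the site does not abut a classified highway? yes — 1 of 3 hold (need ≥2) → not satisfied.
paragraph 8 — Class-H Use: [not a Class-D Development (paragraph 1)? no] AND [not a Class-N Development (paragraph 4)? yes] → not satisfied.
paragraph 10 — Reportable Use: [the site does not adjoin protected open land? no] OR [the proposal is not accompanied by an ecological survey? no] → not satisfied.
paragraph 9 — Assessable Works: [the proposal includes on-site parking provision? no] OR [the proposal is accompanied by an ecological survey? yes] → satisfied.
paragraph 11 — Provisional Use: [Reportable Use (paragraph 10)? no] AND [Assessable Works (paragraph 9)? yes] → not satisfied.
paragraph 7 — Registered Works: [the proposal involves no demolition of a listed structure? no] OR [the proposal has been the subject of statutory consultation? no] → not satisfied.
paragraph 2 — Approved Works: Class-H Use (paragraph 8)? no; not a Provisional Use (paragraph 11)? yes; Registered Works (paragraph 7)? no — 1 of 3 hold (need ≥2) → not satisfied.

No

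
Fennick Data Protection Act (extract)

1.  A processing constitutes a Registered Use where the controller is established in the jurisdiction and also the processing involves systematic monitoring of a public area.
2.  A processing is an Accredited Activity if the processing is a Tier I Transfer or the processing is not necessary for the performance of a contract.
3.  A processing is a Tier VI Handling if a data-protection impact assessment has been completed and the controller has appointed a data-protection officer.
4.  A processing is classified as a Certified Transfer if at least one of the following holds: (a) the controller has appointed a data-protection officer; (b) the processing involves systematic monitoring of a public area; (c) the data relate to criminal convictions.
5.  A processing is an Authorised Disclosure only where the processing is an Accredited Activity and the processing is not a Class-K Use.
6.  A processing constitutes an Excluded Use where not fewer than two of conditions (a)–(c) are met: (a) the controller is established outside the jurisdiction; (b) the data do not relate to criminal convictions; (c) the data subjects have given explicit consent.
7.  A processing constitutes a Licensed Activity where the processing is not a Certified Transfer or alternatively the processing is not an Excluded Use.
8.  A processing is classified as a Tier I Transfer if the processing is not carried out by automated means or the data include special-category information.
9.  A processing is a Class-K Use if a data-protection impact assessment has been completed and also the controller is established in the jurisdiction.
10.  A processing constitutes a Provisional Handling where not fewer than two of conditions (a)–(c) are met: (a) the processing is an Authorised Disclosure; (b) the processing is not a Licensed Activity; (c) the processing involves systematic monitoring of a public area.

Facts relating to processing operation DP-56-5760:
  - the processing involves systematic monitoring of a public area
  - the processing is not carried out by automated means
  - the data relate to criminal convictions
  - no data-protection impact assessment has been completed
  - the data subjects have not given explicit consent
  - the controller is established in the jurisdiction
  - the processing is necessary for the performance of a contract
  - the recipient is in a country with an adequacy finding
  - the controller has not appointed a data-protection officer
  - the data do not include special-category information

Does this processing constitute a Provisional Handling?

paragraph 8 — Tier I Transfer: [the processing is not carried out by automated means? yes] OR [the data include special-category information? no] → satisfied.
paragraph 2 — Accredited Activity: [Tier I Transfer (paragraph 8)? yes] OR [the processing is not necessary for the performance of a contract? no] → satisfied.
paragraph 9 — Class-K Use: [a data-protection impact assessment has been completed? no] AND [the controller is established in the jurisdiction? yes] → not satisfied.
paragraph 5 — Authorised Disclosure: [Accredited Activity (paragraph 2)? yes] AND [not a Class-K Use (paragraph 9)? yes] → satisfied.
paragraph 4 — Certified Transfer: [the controller has appointed a data-protection officer? no] OR [the processing involves systematic monitoring of a public area? yes] OR [the data relate to criminal convictions? yes] → satisfied.
paragraph 6 — Excluded Use: the controller is established outside the jurisdiction? no; the data do not relate to criminal convictions? no; the data subjects have given explicit consent? no — 0 of 3 hold (need ≥2) → not satisfied.
paragraph 7 — Licensed Activity: [not a Certified Transfer (paragraph 4)? no] OR [not an Excluded Use (paragraph 6)? yes] → satisfied.
paragraph 10 — Provisional Handling: Authorised Disclosure (paragraph 5)? yes; not a Licensed Activity (paragraph 7)? no; the processing involves systematic monitoring of a public area? yes — 2 of 3 hold (need ≥2) → satisfied.

Yes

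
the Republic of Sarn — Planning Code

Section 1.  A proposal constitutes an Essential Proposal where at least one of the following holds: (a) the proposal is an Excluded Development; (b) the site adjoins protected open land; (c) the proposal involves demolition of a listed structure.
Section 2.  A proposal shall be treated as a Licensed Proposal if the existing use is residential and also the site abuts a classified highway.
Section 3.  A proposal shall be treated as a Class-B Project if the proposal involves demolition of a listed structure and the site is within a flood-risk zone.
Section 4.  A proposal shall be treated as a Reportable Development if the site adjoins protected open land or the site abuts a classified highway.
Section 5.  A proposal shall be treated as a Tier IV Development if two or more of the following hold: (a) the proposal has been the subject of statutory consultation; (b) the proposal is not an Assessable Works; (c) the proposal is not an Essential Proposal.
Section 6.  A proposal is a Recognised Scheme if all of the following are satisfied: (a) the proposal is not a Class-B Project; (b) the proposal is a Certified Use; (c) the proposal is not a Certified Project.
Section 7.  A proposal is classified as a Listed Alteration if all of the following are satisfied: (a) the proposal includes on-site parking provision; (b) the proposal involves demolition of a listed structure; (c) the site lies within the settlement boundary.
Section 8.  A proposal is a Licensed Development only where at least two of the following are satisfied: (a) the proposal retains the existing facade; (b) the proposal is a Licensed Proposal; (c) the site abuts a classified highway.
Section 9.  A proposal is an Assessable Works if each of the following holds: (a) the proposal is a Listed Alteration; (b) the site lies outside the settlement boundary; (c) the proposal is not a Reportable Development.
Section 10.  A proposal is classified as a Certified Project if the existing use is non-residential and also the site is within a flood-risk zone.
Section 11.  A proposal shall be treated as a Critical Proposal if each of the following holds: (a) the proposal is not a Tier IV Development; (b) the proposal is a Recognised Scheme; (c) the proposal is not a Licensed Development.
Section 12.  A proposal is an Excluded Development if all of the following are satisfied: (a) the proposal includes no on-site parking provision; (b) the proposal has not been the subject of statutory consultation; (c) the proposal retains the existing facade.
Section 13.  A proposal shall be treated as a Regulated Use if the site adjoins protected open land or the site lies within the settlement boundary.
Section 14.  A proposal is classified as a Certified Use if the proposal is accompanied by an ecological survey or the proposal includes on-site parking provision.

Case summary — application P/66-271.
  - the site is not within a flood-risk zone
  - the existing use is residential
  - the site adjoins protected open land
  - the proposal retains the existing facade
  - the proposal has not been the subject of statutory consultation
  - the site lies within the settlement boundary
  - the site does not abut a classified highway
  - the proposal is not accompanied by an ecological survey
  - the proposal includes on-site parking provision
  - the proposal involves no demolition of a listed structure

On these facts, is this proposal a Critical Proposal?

Yes

section 7 — Listed Alteration: [the proposal includes on-site parking provision? yes] AND [the proposal involves demolition of a listed structure? no] AND [the site lies within the settlement boundary? yes] → not satisfied.
section 4 — Reportable Development: [the site adjoins protected open land? yes] OR [the site abuts a classified highway? no] → satisfied.
section 9 — Assessable Works: [Listed Alteration (section 7)? no] AND [the site lies outside the settlement boundary? no] AND [not a Reportable Development (section 4)? no] → not satisfied.
section 12 — Excluded Development: [the proposal includes no on-site parking provision? no] AND [the proposal has not been the subject of statutory consultation? yes] AND [the proposal retains the existing facade? yes] → not satisfied.
section 1 — Essential Proposal: [Excluded Development (section 12)? no] OR [the site adjoins protected open land? yes] OR [the proposal involves demolition of a listed structure? no] → satisfied.
section 5 — Tier IV Development: the proposal has been the subject of statutory consultation? no; not an Assessable Works (section 9)? yes; not an Essential Proposal (section 1)? no — 1 of 3 hold (need ≥2) → not satisfied.
section 3 — Class-B Project: [the proposal involves demolition of a listed structure? no] AND [the site is within a flood-risk zone? no] → not satisfied.
section 14 — Certified Use: [the proposal is accompanied by an ecological survey? no] OR [the proposal includes on-site parking provision? yes] → satisfied.
section 10 — Certified Project: [the existing use is non-residential? no] AND [the site is within a flood-risk zone? no] → not satisfied.
section 6 — Recognised Scheme: [not a Class-B Project (section 3)? yes] AND [Certified Use (section 14)? yes] AND [not a Certified Project (section 10)? yes] → satisfied.
section 2 — Licensed Proposal: [the existing use is residential? yes] AND [the site abuts a classified highway? no] → not satisfied.
section 8 — Licensed Development: the proposal retains the existing facade? yes; Licensed Proposal (section 2)? no; the site abuts a classified highway? no — 1 of 3 hold (need ≥2) → not satisfied.
section 11 — Critical Proposal: [not a Tier IV Development (section 5)? yes] AND [Recognised Scheme (section 6)? yes] AND [not a Licensed Development (section 8)? yes] → satisfied.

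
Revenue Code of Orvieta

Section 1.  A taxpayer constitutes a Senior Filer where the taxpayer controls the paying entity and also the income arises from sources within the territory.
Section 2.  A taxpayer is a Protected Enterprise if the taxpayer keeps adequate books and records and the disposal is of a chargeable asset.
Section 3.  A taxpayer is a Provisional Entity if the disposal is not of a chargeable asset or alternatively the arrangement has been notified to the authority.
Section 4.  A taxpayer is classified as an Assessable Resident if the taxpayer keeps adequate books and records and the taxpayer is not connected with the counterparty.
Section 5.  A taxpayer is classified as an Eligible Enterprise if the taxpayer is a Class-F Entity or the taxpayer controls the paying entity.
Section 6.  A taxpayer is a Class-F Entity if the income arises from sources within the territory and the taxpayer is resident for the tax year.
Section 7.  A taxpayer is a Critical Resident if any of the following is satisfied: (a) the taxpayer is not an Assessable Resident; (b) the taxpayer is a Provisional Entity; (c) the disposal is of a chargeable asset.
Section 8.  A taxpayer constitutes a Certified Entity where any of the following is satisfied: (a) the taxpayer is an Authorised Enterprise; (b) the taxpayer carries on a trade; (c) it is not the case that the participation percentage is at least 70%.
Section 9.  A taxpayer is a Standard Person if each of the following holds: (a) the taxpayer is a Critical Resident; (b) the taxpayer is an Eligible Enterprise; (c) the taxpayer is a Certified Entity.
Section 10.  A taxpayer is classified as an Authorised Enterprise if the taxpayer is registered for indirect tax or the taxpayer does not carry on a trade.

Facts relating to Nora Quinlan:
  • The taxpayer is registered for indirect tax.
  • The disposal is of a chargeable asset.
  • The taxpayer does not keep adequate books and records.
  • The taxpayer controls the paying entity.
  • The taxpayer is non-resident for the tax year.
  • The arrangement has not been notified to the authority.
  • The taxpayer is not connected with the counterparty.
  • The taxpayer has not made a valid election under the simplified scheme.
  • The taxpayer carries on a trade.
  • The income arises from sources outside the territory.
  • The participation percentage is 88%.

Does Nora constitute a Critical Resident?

Under section 4: the taxpayer keeps adequate books and records? no; and the taxpayer is not connected with the counterparty? yes. So the taxpayer is not an Assessable Resident.
Under section 3: the disposal is not of a chargeable asset? no; or the arrangement has been notified to the authority? no. So the taxpayer is not a Provisional Entity.
Under section 7: not an Assessable Resident (section 4)? yes; or Provisional Entity (section 3)? no; or the disposal is of a chargeable asset? yes. So the taxpayer is a Critical Resident.

Yes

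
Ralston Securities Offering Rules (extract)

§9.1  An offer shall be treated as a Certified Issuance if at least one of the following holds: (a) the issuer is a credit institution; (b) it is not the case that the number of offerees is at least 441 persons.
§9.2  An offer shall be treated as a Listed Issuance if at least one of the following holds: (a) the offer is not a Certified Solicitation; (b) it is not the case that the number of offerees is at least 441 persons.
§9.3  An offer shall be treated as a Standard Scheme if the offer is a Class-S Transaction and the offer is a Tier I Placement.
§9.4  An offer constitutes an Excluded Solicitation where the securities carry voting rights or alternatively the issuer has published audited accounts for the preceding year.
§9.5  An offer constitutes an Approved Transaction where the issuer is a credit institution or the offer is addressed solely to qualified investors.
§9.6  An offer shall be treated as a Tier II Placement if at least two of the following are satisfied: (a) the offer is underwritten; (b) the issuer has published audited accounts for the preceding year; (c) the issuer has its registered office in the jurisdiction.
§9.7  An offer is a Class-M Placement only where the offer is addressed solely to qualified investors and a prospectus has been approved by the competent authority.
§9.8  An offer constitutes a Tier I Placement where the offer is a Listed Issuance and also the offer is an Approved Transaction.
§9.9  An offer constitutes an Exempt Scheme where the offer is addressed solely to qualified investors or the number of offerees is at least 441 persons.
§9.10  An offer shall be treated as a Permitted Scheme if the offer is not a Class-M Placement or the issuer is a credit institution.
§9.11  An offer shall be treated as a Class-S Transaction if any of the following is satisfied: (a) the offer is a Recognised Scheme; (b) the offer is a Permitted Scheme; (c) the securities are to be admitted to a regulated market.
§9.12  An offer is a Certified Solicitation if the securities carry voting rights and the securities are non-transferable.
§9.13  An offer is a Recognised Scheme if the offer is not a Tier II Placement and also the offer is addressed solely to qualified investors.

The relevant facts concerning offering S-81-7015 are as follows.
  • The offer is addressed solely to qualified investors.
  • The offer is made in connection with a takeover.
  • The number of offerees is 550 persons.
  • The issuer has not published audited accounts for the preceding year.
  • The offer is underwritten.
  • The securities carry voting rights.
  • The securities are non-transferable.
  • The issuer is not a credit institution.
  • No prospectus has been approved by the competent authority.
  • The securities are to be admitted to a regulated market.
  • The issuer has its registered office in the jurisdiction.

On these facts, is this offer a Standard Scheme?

No

§9.6 — Tier II Placement: the offer is underwritten? yes; the issuer has published audited accounts for the preceding year? no; the issuer has its registered office in the jurisdiction? yes — 2 of 3 hold (need ≥2) → satisfied.
§9.13 — Recognised Scheme: [not a Tier II Placement (§9.6)? no] AND [the offer is addressed solely to qualified investors? yes] → not satisfied.
§9.7 — Class-M Placement: [the offer is addressed solely to qualified investors? yes] AND [a prospectus has been approved by the competent authority? no] → not satisfied.
§9.10 — Permitted Scheme: [not a Class-M Placement (§9.7)? yes] OR [the issuer is a credit institution? no] → satisfied.
§9.11 — Class-S Transaction: [Recognised Scheme (§9.13)? no] OR [Permitted Scheme (§9.10)? yes] OR [the securities are to be admitted to a regulated market? yes] → satisfied.
§9.12 — Certified Solicitation: [the securities carry voting rights? yes] AND [the securities are non-transferable? yes] → satisfied.
§9.2 — Listed Issuance: [not a Certified Solicitation (§9.12)? no] OR [number of offerees: 550 persons ≥ 441 persons? yes, so negated condition no] → not satisfied.
§9.5 — Approved Transaction: [the issuer is a credit institution? no] OR [the offer is addressed solely to qualified investors? yes] → satisfied.
§9.8 — Tier I Placement: [Listed Issuance (§9.2)? no] AND [Approved Transaction (§9.5)? yes] → not satisfied.
§9.3 — Standard Scheme: [Class-S Transaction (§9.11)? yes] AND [Tier I Placement (§9.8)? no] → not satisfied.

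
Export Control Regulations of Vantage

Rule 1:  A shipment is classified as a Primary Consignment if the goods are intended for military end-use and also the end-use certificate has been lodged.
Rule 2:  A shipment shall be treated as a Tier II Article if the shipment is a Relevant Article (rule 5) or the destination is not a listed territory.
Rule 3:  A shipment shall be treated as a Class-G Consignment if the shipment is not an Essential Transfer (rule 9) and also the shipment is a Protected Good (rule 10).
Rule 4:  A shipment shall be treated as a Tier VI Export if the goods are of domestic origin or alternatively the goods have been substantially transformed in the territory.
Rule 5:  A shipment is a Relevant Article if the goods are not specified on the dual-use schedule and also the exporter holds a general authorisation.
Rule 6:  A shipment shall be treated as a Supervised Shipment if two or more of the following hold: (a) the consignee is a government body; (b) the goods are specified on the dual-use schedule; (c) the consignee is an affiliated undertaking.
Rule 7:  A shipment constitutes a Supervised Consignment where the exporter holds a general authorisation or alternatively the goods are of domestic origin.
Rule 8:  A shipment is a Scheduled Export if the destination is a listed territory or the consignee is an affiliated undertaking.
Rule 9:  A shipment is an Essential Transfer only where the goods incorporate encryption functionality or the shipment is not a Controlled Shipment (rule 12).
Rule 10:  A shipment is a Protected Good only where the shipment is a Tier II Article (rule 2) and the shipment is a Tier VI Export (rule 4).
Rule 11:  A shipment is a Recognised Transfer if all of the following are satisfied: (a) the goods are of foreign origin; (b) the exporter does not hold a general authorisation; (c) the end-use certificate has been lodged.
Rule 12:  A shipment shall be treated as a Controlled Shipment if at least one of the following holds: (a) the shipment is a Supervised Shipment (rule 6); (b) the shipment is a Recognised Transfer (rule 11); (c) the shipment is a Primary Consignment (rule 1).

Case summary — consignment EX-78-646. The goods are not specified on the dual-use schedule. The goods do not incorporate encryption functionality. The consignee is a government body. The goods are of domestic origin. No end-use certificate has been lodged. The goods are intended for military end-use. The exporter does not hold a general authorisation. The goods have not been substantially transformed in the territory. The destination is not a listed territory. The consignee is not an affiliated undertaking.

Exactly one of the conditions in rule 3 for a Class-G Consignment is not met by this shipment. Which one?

rule 6 — Supervised Shipment: the consignee is a government body? yes; the goods are specified on the dual-use schedule? no; the consignee is an affiliated undertaking? no — 1 of 3 hold (need ≥2) → not satisfied.
rule 11 — Recognised Transfer: [the goods are of foreign origin? no] AND [the exporter does not hold a general authorisation? yes] AND [the end-use certificate has been lodged? no] → not satisfied.
rule 1 — Primary Consignment: [the goods are intended for military end-use? yes] AND [the end-use certificate has been lodged? no] → not satisfied.
rule 12 — Controlled Shipment: [Supervised Shipment (rule 6)? no] OR [Recognised Transfer (rule 11)? no] OR [Primary Consignment (rule 1)? no] → not satisfied.
rule 9 — Essential Transfer: [the goods incorporate encryption functionality? no] OR [not a Controlled Shipment (rule 12)? yes] → satisfied.
rule 5 — Relevant Article: [the goods are not specified on the dual-use schedule? yes] AND [the exporter holds a general authorisation? no] → not satisfied.
rule 2 — Tier II Article: [Relevant Article (rule 5)? no] OR [the destination is not a listed territory? yes] → satisfied.
rule 4 — Tier VI Export: [the goods are of domestic origin? yes] OR [the goods have been substantially transformed in the territory? no] → satisfied.
rule 10 — Protected Good: [Tier II Article (rule 2)? yes] AND [Tier VI Export (rule 4)? yes] → satisfied.
rule 3 — Class-G Consignment: [not an Essential Transfer (rule 9)? no] AND [Protected Good (rule 10)? yes] → not satisfied.

Essential Transfer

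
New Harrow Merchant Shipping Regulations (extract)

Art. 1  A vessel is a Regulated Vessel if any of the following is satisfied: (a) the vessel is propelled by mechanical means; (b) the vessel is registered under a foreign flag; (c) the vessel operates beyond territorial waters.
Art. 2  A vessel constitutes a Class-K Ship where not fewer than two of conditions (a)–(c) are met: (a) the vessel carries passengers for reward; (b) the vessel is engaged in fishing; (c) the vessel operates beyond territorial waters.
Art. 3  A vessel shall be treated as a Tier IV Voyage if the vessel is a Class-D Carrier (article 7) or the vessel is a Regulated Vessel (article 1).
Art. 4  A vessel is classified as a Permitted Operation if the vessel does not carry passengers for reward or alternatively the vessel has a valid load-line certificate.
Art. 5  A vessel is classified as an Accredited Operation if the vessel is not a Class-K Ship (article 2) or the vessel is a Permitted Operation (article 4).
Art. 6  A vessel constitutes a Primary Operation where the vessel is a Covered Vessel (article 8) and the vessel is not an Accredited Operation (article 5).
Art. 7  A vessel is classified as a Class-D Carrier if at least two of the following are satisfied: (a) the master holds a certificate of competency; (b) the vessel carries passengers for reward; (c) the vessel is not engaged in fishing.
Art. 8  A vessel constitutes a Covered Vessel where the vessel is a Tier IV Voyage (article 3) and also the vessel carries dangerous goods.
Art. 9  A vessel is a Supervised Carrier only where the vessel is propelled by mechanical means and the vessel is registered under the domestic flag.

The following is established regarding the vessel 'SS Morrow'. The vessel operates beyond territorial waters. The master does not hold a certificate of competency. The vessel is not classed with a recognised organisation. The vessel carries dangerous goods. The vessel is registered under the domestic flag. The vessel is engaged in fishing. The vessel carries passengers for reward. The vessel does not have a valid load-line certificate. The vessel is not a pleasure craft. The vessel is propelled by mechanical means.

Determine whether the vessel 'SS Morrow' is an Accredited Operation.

article 2 — Class-K Ship: the vessel carries passengers for reward? yes; the vessel is engaged in fishing? yes; the vessel operates beyond territorial waters? yes — 3 of 3 hold (need ≥2) → satisfied.
article 4 — Permitted Operation: [the vessel does not carry passengers for reward? no] OR [the vessel has a valid load-line certificate? no] → not satisfied.
article 5 — Accredited Operation: [not a Class-K Ship (article 2)? no] OR [Permitted Operation (article 4)? no] → not satisfied.

No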